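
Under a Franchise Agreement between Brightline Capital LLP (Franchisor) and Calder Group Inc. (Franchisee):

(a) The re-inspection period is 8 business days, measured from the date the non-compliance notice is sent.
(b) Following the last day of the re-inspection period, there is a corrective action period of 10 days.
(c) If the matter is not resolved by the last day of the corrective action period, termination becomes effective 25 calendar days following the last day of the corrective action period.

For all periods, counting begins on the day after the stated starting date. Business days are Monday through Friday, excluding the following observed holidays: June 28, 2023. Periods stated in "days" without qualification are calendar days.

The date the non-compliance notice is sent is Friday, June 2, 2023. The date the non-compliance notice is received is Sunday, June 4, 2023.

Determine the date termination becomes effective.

The last day of the re-inspection period: counting 8 business days from Friday, June 2, 2023 (Jun 5, Jun 6, Jun 7, Jun 8, Jun 9, Jun 12, Jun 13, Jun 14, skipping weekends) reaches Wednesday, June 14, 2023.
The last day of the corrective action period: 10 calendar days after June 14, 2023 is June 24, 2023.
The date termination becomes effective: June 24, 2023 + 25 days = July 19, 2023.

July 19, 2023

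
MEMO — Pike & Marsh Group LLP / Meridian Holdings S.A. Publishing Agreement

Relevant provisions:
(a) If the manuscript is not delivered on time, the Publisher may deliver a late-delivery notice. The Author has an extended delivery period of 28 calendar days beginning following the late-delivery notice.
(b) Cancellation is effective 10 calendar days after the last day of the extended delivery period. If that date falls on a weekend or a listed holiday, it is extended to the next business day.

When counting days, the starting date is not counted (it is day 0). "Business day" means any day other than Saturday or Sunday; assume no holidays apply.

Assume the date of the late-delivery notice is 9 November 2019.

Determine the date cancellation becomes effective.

The last day of the extended delivery period: 28 calendar days after 9 November 2019 is 7 December 2019.
Adding 10 calendar days to 7 December 2019 gives 17 December 2019, which is the date cancellation becomes effective. 17 December 2019 is a Tuesday, so no roll-forward applies.

17 December 2019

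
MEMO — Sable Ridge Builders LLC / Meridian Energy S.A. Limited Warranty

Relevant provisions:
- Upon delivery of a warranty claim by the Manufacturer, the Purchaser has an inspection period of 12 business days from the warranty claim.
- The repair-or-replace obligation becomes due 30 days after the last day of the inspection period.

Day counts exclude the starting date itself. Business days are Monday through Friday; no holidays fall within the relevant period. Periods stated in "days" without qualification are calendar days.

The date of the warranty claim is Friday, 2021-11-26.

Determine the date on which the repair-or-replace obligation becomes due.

The last day of the inspection period: counting 12 business days from Friday, 2021-11-26 (Nov 29, Nov 30, Dec 1, Dec 2, …, Dec 10, Dec 13, Dec 14, skipping weekends) reaches Tuesday, 2021-12-14.
The date on which the repair-or-replace obligation becomes due: 2021-12-14 + 30 days = 2022-01-13.

2022-01-13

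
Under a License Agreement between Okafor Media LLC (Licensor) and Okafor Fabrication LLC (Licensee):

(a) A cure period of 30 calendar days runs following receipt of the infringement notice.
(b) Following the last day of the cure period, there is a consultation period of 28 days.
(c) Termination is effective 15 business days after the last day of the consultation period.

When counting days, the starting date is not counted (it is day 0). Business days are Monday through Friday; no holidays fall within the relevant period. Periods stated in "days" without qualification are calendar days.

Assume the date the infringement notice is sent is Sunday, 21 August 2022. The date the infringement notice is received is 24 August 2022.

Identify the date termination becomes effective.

The last day of the cure period: 30 calendar days after 24 August 2022 is 23 September 2022.
Adding 28 calendar days to 23 September 2022 gives 21 October 2022, which is the last day of the consultation period.
The date termination becomes effective: 15 business days after Friday, 21 October 2022, skipping weekends — Oct 24, Oct 25, Oct 26, Oct 27, …, Nov 9, Nov 10, Nov 11 — lands on Friday, 11 November 2022.

11 November 2022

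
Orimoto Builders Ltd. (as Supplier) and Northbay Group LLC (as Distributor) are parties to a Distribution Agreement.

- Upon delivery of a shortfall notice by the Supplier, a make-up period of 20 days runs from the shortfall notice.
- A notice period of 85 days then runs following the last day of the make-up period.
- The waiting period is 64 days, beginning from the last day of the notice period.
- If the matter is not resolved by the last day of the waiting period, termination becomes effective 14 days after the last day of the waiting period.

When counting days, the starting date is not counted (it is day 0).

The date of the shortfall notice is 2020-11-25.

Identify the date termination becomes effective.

The last day of the make-up period: 20 calendar days after 2020-11-25 is 2020-12-15.
The last day of the notice period: 2020-12-15 + 85 days = 2021-03-10.
Adding 64 calendar days to 2021-03-10 gives 2021-05-13, which is the last day of the waiting period.
Adding 14 calendar days to 2021-05-13 gives 2021-05-27, which is the date termination becomes effective.

2021-05-27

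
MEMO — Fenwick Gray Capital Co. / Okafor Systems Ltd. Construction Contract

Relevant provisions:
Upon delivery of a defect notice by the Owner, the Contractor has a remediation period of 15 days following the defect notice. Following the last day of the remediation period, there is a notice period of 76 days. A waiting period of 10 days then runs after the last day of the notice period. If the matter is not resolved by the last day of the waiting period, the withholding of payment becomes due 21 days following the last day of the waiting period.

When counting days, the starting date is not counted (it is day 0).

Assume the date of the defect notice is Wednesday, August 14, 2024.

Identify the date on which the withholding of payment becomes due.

Adding 15 calendar days to August 14, 2024 gives August 29, 2024, which is the last day of the remediation period.
The last day of the notice period: August 29, 2024 + 76 days = November 13, 2024.
The last day of the waiting period: 10 calendar days after November 13, 2024 is November 23, 2024.
The date on which the withholding of payment becomes due: November 23, 2024 + 21 days = December 14, 2024.

December 14, 2024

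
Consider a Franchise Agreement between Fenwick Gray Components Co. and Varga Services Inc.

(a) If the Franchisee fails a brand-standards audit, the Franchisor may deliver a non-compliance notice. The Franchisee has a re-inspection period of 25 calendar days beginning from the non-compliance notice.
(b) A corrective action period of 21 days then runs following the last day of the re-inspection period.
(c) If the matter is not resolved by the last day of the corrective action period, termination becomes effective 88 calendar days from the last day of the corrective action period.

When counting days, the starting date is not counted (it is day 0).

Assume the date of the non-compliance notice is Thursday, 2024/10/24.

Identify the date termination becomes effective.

The last day of the re-inspection period: 25 calendar days after 2024/10/24 is 2024/11/18.
The last day of the corrective action period: 2024/11/18 + 21 days = 2024/12/09.
The date termination becomes effective: 2024/12/09 + 88 days = 2025/03/07.

2025/03/07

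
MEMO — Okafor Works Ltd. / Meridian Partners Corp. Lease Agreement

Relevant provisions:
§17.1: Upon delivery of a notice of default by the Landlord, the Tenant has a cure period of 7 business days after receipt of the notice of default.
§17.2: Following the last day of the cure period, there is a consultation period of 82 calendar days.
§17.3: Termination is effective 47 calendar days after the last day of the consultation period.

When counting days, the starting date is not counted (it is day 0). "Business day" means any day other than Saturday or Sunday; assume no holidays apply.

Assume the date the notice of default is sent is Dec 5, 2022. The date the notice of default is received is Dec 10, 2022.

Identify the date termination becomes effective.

The last day of the cure period: 7 business days after Saturday, Dec 10, 2022, skipping weekends — Dec 12, Dec 13, Dec 14, Dec 15, Dec 16, Dec 19, Dec 20 — lands on Tuesday, Dec 20, 2022.
The last day of the consultation period: Dec 20, 2022 + 82 days = Mar 12, 2023.
The date termination becomes effective: Mar 12, 2023 + 47 days = Apr 28, 2023.

Apr 28, 2023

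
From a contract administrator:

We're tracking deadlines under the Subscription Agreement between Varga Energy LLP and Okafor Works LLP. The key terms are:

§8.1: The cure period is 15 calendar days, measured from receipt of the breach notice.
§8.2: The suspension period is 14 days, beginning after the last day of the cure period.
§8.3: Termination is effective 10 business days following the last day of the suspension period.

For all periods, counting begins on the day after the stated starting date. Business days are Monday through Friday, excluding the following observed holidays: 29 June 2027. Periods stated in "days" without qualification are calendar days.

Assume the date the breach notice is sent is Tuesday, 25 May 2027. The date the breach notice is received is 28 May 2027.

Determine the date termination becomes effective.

12 July 2027

The last day of the cure period: 15 calendar days after 28 May 2027 is 12 June 2027.
The last day of the suspension period: 12 June 2027 + 14 days = 26 June 2027.
The date termination becomes effective: 10 business days after Saturday, 26 June 2027, skipping weekends and the listed holiday on Jun 29 — Jun 28, Jun 30, Jul 1, Jul 2, Jul 5, Jul 6, Jul 7, Jul 8, Jul 9, Jul 12 — lands on Monday, 12 July 2027.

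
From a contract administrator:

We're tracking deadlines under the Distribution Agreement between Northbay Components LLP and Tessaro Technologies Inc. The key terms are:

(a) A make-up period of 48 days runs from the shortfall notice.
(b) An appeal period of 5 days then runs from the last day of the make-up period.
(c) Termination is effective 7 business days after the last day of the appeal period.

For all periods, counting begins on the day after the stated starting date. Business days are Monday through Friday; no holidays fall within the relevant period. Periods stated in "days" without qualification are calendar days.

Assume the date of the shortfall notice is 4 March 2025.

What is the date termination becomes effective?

6 May 2025

Adding 48 calendar days to 4 March 2025 gives 21 April 2025, which is the last day of the make-up period.
The last day of the appeal period: 5 calendar days after 21 April 2025 is 26 April 2025.
The date termination becomes effective: 7 business days after Saturday, 26 April 2025, skipping weekends — Apr 28, Apr 29, Apr 30, May 1, May 2, May 5, May 6 — lands on Tuesday, 6 May 2025.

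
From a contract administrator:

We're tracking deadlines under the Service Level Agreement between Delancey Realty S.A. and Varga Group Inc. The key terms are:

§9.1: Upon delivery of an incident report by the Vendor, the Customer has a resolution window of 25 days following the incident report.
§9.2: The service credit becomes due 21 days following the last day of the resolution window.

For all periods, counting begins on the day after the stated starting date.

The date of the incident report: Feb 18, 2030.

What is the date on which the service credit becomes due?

The last day of the resolution window: Feb 18, 2030 + 25 days = Mar 15, 2030.
The date on which the service credit becomes due: 21 calendar days after Mar 15, 2030 is Apr 5, 2030.

Apr 5, 2030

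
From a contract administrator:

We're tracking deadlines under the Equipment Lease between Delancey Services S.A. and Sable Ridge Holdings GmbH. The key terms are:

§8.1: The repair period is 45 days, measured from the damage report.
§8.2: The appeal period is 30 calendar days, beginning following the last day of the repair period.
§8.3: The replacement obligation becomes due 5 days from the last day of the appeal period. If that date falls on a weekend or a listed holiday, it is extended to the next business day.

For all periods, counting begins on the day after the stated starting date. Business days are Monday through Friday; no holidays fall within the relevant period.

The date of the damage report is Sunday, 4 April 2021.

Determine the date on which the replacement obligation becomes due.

The last day of the repair period: 4 April 2021 + 45 days = 19 May 2021.
Adding 30 calendar days to 19 May 2021 gives 18 June 2021, which is the last day of the appeal period.
The date on which the replacement obligation becomes due: 5 calendar days after 18 June 2021 is 23 June 2021. 23 June 2021 is a Wednesday, so no roll-forward applies.

23 June 2021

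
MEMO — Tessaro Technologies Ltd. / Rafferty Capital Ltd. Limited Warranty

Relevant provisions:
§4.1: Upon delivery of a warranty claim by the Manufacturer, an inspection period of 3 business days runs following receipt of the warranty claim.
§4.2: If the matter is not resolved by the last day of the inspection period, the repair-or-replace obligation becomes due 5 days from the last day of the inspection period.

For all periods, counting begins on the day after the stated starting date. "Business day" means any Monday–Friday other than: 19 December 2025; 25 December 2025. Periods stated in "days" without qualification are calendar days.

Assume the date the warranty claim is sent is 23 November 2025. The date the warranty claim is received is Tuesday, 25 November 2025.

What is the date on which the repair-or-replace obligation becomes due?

From Tuesday, 25 November 2025, 3 business days (Nov 26, Nov 27, Nov 28, skipping weekends) brings us to Friday, 28 November 2025, which is the last day of the inspection period.
The date on which the repair-or-replace obligation becomes due: 5 calendar days after 28 November 2025 is 3 December 2025.

3 December 2025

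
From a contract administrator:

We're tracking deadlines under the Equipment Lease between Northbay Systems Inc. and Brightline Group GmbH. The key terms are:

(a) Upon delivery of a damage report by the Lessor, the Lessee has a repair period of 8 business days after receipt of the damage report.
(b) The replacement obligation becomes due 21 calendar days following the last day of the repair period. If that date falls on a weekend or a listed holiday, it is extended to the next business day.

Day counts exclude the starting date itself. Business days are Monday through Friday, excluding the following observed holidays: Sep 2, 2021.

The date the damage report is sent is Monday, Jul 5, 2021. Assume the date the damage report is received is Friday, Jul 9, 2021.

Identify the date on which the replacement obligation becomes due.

The last day of the repair period: 8 business days after Friday, Jul 9, 2021, skipping weekends — Jul 12, Jul 13, Jul 14, Jul 15, Jul 16, Jul 19, Jul 20, Jul 21 — lands on Wednesday, Jul 21, 2021.
The date on which the replacement obligation becomes due: 21 calendar days after Jul 21, 2021 is Aug 11, 2021. Aug 11, 2021 is a Wednesday and is not a listed holiday, so no roll-forward applies.

Aug 11, 2021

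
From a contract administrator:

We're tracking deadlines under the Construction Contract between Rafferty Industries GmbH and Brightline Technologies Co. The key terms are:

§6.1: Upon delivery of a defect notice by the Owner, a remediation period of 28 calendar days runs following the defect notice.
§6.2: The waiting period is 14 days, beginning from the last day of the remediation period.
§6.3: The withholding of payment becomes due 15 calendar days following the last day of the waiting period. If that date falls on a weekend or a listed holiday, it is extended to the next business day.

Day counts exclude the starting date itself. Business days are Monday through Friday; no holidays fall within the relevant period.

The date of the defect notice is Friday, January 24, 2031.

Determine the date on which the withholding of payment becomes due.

The last day of the remediation period: 28 calendar days after January 24, 2031 is February 21, 2031.
The last day of the waiting period: February 21, 2031 + 14 days = March 7, 2031.
The date on which the withholding of payment becomes due: 15 calendar days after March 7, 2031 is March 22, 2031. That falls on a Saturday, so it rolls to the next business day, Monday, March 24, 2031.

March 24, 2031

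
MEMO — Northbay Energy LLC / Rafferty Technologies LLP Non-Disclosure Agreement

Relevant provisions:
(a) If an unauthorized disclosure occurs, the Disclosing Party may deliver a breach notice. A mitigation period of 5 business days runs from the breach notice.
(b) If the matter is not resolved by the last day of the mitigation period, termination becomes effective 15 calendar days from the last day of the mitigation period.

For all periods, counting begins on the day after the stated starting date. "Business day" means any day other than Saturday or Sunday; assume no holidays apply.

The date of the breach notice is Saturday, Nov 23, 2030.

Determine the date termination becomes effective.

Dec 14, 2030

The last day of the mitigation period: counting 5 business days from Saturday, Nov 23, 2030 (Nov 25, Nov 26, Nov 27, Nov 28, Nov 29, skipping weekends) reaches Friday, Nov 29, 2030.
The date termination becomes effective: Nov 29, 2030 + 15 days = Dec 14, 2030.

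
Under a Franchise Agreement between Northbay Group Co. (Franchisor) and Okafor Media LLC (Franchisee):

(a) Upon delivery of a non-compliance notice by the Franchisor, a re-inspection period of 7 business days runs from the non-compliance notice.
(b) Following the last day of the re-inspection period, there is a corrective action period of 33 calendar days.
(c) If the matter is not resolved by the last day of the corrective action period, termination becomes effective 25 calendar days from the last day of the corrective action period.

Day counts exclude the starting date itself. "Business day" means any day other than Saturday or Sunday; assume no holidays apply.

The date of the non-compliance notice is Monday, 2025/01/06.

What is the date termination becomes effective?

2025/03/14

The last day of the re-inspection period: counting 7 business days from Monday, 2025/01/06 (Jan 7, Jan 8, Jan 9, Jan 10, Jan 13, Jan 14, Jan 15, skipping weekends) reaches Wednesday, 2025/01/15.
Adding 33 calendar days to 2025/01/15 gives 2025/02/17, which is the last day of the corrective action period.
The date termination becomes effective: 2025/02/17 + 25 days = 2025/03/14.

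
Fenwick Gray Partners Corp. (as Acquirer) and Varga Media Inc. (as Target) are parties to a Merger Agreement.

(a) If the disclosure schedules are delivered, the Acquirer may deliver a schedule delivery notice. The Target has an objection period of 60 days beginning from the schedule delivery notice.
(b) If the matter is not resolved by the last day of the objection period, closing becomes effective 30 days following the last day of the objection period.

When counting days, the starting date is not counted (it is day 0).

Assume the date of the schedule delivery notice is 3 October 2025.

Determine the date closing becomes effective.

1 January 2026

Adding 60 calendar days to 3 October 2025 gives 2 December 2025, which is the last day of the objection period.
Adding 30 calendar days to 2 December 2025 gives 1 January 2026, which is the date closing becomes effective.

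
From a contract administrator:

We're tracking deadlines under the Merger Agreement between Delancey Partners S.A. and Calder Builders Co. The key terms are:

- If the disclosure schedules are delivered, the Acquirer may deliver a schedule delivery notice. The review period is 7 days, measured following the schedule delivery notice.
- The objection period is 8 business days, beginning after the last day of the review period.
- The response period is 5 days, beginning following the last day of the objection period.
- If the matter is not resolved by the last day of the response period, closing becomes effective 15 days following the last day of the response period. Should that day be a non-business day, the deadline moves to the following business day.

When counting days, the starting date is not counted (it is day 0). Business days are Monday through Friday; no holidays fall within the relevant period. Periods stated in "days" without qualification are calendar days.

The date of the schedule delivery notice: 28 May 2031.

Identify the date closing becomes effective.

7 July 2031

Adding 7 calendar days to 28 May 2031 gives 4 June 2031, which is the last day of the review period.
The last day of the objection period: 8 business days after Wednesday, 4 June 2031, skipping weekends — Jun 5, Jun 6, Jun 9, Jun 10, Jun 11, Jun 12, Jun 13, Jun 16 — lands on Monday, 16 June 2031.
The last day of the response period: 5 calendar days after 16 June 2031 is 21 June 2031.
Adding 15 calendar days to 21 June 2031 gives 6 July 2031, which is the date closing becomes effective. That falls on a Sunday, so it rolls to the next business day, Monday, 7 July 2031.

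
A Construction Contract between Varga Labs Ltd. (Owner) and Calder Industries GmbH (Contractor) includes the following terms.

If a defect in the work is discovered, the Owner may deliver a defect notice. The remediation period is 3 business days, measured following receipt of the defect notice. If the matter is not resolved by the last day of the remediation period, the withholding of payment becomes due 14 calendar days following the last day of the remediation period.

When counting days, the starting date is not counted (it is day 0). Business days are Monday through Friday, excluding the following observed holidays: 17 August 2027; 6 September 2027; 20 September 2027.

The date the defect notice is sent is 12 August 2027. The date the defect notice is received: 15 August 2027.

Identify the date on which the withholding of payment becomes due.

2 September 2027

From Sunday, 15 August 2027, 3 business days (Aug 16, Aug 18, Aug 19, skipping weekends and the listed holiday on Aug 17) brings us to Thursday, 19 August 2027, which is the last day of the remediation period.
The date on which the withholding of payment becomes due: 19 August 2027 + 14 days = 2 September 2027.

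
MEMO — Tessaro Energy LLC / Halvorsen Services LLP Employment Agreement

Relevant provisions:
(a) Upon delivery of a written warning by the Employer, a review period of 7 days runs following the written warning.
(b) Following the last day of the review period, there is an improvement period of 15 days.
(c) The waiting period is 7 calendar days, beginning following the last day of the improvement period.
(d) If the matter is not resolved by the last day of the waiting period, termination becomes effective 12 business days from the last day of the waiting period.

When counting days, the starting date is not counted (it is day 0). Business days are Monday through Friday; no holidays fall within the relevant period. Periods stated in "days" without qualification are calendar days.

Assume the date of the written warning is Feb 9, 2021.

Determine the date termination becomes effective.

Mar 26, 2021

The last day of the review period: Feb 9, 2021 + 7 days = Feb 16, 2021.
The last day of the improvement period: 15 calendar days after Feb 16, 2021 is Mar 3, 2021.
The last day of the waiting period: Mar 3, 2021 + 7 days = Mar 10, 2021.
The date termination becomes effective: counting 12 business days from Wednesday, Mar 10, 2021 (Mar 11, Mar 12, Mar 15, Mar 16, …, Mar 24, Mar 25, Mar 26, skipping weekends) reaches Friday, Mar 26, 2021.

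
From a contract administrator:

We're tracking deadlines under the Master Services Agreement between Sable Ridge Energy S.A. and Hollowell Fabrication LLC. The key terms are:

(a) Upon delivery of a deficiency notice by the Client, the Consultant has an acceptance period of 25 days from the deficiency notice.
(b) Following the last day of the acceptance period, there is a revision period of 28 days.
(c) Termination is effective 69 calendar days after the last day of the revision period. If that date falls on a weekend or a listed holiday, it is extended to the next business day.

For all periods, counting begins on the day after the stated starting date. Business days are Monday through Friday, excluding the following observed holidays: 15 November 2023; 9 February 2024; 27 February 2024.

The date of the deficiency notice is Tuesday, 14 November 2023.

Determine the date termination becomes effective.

The last day of the acceptance period: 14 November 2023 + 25 days = 9 December 2023.
The last day of the revision period: 28 calendar days after 9 December 2023 is 6 January 2024.
The date termination becomes effective: 69 calendar days after 6 January 2024 is 15 March 2024. 15 March 2024 is a Friday and is not a listed holiday, so no roll-forward applies.

15 March 2024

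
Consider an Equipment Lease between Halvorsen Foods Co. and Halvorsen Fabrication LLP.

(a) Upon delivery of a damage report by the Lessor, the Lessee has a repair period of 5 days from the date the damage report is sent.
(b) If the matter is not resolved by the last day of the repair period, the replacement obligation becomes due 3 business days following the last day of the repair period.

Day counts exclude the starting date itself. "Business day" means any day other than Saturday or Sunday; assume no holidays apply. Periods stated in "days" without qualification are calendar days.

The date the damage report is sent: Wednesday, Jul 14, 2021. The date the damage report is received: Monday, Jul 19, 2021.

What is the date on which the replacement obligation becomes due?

Jul 22, 2021

Adding 5 calendar days to Jul 14, 2021 gives Jul 19, 2021, which is the last day of the repair period.
The date on which the replacement obligation becomes due: 3 business days after Monday, Jul 19, 2021, skipping weekends — Jul 20, Jul 21, Jul 22 — lands on Thursday, Jul 22, 2021.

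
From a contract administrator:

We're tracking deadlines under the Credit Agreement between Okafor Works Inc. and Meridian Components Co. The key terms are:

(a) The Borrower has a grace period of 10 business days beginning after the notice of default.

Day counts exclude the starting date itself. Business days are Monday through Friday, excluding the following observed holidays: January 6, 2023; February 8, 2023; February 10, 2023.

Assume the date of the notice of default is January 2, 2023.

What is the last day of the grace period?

The last day of the grace period: 10 business days after Monday, January 2, 2023, skipping weekends and the listed holiday on Jan 6 — Jan 3, Jan 4, Jan 5, Jan 9, Jan 10, Jan 11, Jan 12, Jan 13, Jan 16, Jan 17 — lands on Tuesday, January 17, 2023.

January 17, 2023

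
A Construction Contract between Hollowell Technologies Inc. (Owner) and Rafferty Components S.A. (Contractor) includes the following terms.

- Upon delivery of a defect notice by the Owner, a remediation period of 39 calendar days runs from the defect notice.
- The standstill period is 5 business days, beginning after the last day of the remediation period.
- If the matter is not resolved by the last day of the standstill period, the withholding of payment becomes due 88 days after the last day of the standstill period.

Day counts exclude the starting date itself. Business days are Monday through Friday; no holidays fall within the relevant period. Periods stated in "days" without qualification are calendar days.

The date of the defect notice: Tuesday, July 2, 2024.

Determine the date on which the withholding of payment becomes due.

The last day of the remediation period: 39 calendar days after July 2, 2024 is August 10, 2024.
The last day of the standstill period: 5 business days after Saturday, August 10, 2024, skipping weekends — Aug 12, Aug 13, Aug 14, Aug 15, Aug 16 — lands on Friday, August 16, 2024.
The date on which the withholding of payment becomes due: August 16, 2024 + 88 days = November 12, 2024.

November 12, 2024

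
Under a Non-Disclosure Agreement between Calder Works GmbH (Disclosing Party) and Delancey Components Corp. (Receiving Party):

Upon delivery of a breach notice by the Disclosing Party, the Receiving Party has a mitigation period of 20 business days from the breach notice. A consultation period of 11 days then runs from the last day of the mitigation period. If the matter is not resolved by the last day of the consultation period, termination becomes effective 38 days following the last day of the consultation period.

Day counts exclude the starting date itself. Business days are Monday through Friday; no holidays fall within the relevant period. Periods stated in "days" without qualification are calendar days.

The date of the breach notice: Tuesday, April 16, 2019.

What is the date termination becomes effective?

From Tuesday, April 16, 2019, 20 business days (Apr 17, Apr 18, Apr 19, Apr 22, …, May 10, May 13, May 14, skipping weekends) brings us to Tuesday, May 14, 2019, which is the last day of the mitigation period.
The last day of the consultation period: 11 calendar days after May 14, 2019 is May 25, 2019.
Adding 38 calendar days to May 25, 2019 gives July 2, 2019, which is the date termination becomes effective.

July 2, 2019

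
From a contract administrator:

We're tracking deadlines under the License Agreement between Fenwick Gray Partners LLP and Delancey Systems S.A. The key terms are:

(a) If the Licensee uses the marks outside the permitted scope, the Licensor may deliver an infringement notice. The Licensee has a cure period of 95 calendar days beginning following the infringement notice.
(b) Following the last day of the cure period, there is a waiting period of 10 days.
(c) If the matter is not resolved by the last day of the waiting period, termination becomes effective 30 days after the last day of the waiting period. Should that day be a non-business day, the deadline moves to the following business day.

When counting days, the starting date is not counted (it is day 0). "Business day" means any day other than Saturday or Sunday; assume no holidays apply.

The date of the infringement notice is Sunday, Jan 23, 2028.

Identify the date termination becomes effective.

Jun 6, 2028

The last day of the cure period: 95 calendar days after Jan 23, 2028 is Apr 27, 2028.
The last day of the waiting period: 10 calendar days after Apr 27, 2028 is May 7, 2028.
The date termination becomes effective: 30 calendar days after May 7, 2028 is Jun 6, 2028. Jun 6, 2028 is a Tuesday, so no roll-forward applies.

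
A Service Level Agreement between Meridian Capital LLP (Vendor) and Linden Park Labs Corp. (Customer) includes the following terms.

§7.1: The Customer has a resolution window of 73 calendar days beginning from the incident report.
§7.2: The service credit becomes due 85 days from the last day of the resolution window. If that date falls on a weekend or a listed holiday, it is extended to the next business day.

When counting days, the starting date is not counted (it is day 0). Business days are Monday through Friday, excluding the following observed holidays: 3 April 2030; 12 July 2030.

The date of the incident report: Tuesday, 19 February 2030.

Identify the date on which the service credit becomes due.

29 July 2030

Adding 73 calendar days to 19 February 2030 gives 3 May 2030, which is the last day of the resolution window.
The date on which the service credit becomes due: 3 May 2030 + 85 days = 27 July 2030. That falls on a Saturday, so it rolls to the next business day, Monday, 29 July 2030.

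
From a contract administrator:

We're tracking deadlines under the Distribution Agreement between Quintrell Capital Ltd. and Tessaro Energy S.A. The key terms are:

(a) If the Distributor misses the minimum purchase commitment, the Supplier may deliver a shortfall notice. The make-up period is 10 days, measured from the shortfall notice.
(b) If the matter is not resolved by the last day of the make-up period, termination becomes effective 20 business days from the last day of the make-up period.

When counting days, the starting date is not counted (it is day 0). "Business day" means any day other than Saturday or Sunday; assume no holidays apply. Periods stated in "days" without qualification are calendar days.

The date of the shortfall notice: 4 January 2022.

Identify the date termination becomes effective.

Adding 10 calendar days to 4 January 2022 gives 14 January 2022, which is the last day of the make-up period.
From Friday, 14 January 2022, 20 business days (Jan 17, Jan 18, Jan 19, Jan 20, …, Feb 9, Feb 10, Feb 11, skipping weekends) brings us to Friday, 11 February 2022, which is the date termination becomes effective.

11 February 2022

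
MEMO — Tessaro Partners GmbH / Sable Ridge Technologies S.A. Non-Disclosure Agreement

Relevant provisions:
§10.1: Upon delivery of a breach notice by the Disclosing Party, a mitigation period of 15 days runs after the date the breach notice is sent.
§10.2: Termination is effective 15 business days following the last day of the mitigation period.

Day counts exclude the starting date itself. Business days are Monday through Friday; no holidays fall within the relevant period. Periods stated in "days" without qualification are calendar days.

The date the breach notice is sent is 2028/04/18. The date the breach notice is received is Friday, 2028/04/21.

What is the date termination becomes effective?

Adding 15 calendar days to 2028/04/18 gives 2028/05/03, which is the last day of the mitigation period.
From Wednesday, 2028/05/03, 15 business days (May 4, May 5, May 8, May 9, …, May 22, May 23, May 24, skipping weekends) brings us to Wednesday, 2028/05/24, which is the date termination becomes effective.

2028/05/24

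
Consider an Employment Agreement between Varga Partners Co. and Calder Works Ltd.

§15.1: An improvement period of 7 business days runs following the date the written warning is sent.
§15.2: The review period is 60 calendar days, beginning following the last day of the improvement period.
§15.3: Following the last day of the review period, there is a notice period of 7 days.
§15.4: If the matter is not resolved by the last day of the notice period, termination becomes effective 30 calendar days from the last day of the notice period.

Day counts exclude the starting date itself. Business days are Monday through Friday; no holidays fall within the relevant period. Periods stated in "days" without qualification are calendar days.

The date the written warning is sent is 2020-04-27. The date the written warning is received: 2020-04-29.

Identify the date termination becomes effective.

2020-08-11

From Monday, 2020-04-27, 7 business days (Apr 28, Apr 29, Apr 30, May 1, May 4, May 5, May 6, skipping weekends) brings us to Wednesday, 2020-05-06, which is the last day of the improvement period.
The last day of the review period: 60 calendar days after 2020-05-06 is 2020-07-05.
Adding 7 calendar days to 2020-07-05 gives 2020-07-12, which is the last day of the notice period.
The date termination becomes effective: 2020-07-12 + 30 days = 2020-08-11.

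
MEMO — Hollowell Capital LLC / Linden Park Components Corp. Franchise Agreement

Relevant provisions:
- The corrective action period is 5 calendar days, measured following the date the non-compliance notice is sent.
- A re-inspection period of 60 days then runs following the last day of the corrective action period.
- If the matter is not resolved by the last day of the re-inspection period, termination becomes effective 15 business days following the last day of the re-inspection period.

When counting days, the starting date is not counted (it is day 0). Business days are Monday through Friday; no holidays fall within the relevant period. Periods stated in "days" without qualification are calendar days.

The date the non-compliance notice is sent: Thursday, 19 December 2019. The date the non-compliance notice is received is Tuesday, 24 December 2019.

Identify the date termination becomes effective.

13 March 2020

The last day of the corrective action period: 5 calendar days after 19 December 2019 is 24 December 2019.
The last day of the re-inspection period: 60 calendar days after 24 December 2019 is 22 February 2020.
From Saturday, 22 February 2020, 15 business days (Feb 24, Feb 25, Feb 26, Feb 27, …, Mar 11, Mar 12, Mar 13, skipping weekends) brings us to Friday, 13 March 2020, which is the date termination becomes effective.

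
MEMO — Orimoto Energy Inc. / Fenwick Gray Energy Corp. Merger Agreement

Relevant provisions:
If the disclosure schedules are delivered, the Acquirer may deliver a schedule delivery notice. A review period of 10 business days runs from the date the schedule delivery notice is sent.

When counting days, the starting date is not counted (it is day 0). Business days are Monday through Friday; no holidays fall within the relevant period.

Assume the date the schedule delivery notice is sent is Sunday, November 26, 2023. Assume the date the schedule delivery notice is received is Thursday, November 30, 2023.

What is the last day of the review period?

From Sunday, November 26, 2023, 10 business days (Nov 27, Nov 28, Nov 29, Nov 30, Dec 1, Dec 4, Dec 5, Dec 6, Dec 7, Dec 8, skipping weekends) brings us to Friday, December 8, 2023, which is the last day of the review period.

December 8, 2023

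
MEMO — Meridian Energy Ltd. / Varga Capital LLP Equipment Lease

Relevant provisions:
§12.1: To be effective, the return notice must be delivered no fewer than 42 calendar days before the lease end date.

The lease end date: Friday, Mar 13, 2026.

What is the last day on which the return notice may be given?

Jan 30, 2026

Mar 13, 2026 minus 42 days is Jan 30, 2026.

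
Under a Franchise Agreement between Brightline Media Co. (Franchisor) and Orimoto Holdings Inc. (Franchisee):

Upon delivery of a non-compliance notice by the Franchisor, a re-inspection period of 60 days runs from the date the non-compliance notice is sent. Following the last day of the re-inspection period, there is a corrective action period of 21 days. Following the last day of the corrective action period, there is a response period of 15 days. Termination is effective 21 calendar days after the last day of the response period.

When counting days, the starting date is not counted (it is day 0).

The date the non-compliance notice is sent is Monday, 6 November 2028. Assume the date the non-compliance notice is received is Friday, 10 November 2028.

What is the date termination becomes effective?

3 March 2029

The last day of the re-inspection period: 6 November 2028 + 60 days = 5 January 2029.
Adding 21 calendar days to 5 January 2029 gives 26 January 2029, which is the last day of the corrective action period.
The last day of the response period: 26 January 2029 + 15 days = 10 February 2029.
The date termination becomes effective: 10 February 2029 + 21 days = 3 March 2029.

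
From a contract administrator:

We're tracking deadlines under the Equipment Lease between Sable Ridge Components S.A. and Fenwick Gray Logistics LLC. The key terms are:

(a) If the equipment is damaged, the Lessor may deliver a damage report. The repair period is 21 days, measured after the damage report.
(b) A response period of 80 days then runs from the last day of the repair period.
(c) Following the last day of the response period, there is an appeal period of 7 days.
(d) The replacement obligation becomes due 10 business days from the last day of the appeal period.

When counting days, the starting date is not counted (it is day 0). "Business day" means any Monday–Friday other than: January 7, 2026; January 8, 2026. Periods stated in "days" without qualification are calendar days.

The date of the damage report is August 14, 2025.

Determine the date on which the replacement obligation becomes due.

December 12, 2025

The last day of the repair period: August 14, 2025 + 21 days = September 4, 2025.
The last day of the response period: September 4, 2025 + 80 days = November 23, 2025.
The last day of the appeal period: 7 calendar days after November 23, 2025 is November 30, 2025.
From Sunday, November 30, 2025, 10 business days (Dec 1, Dec 2, Dec 3, Dec 4, Dec 5, Dec 8, Dec 9, Dec 10, Dec 11, Dec 12, skipping weekends) brings us to Friday, December 12, 2025, which is the date on which the replacement obligation becomes due.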